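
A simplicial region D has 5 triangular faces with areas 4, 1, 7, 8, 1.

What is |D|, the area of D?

4 + 1 + 7 + 8 + 1 = 21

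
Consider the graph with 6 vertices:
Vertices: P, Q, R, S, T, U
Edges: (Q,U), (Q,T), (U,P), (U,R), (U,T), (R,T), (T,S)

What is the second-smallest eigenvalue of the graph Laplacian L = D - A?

Degrees: deg(P) = 1, deg(Q) = 2, deg(R) = 2, deg(S) = 1, deg(T) = 4, deg(U) = 4.
L = D − A with rows/columns ordered (P, Q, R, S, T, U):
  [ 1,  0,  0,  0,  0, -1]
  [ 0,  2,  0,  0, -1, -1]
  [ 0,  0,  2,  0, -1, -1]
  [ 0,  0,  0,  1, -1,  0]
  [ 0, -1, -1, -1,  4, -1]
  [-1, -1, -1,  0, -1,  4]
Characteristic polynomial: det(λI − L) = λ(λ² − 6λ + 4)(λ² − 6λ + 6)(λ − 2).
Roots: λ = 0; (λ² − 6λ + 4) = 0 ⇒ λ = 3 ± √5 ≈ 0.7639, 5.2361; (λ² − 6λ + 6) = 0 ⇒ λ = 3 ± √3 ≈ 1.2679, 4.7321; (λ − 2) = 0 ⇒ λ = 2.
(Check: the roots sum (with multiplicity) to 14, matching trace L = Σdeg = 2·7 = 14.)
Laplacian eigenvalues: [0.0, 0.7639, 1.2679, 2.0, 4.7321, 5.2361]. Algebraic connectivity (smallest non-zero eigenvalue) = 0.7639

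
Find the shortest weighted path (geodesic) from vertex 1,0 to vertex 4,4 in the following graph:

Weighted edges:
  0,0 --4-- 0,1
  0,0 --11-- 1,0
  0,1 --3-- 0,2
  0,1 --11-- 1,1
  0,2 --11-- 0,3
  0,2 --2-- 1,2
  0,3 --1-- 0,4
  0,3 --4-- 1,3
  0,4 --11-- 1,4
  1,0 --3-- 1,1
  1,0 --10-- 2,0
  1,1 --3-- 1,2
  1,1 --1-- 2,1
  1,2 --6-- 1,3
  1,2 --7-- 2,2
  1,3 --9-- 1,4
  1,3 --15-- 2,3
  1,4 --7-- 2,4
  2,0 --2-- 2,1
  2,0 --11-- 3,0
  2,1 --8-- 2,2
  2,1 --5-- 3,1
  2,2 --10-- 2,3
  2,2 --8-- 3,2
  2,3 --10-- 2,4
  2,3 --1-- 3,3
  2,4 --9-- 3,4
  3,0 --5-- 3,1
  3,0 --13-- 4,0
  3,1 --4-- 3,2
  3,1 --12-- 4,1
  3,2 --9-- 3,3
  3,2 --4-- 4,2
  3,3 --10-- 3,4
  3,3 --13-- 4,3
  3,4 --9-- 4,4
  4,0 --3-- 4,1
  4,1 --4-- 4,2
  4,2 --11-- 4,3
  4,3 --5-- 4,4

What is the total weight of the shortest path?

Shortest path: 1,0 → 1,1 → 2,1 → 3,1 → 3,2 → 4,2 → 4,3 → 4,4, total weight = 33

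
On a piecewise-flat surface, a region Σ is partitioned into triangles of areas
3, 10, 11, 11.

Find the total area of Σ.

3 + 10 + 11 + 11 = 35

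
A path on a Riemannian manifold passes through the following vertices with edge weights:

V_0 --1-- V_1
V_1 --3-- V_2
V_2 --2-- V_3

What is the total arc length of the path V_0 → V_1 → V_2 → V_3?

Arc length = 1 + 3 + 2 = 6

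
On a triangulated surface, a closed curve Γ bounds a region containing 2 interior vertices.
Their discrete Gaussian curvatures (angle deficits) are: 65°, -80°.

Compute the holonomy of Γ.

Holonomy = total enclosed curvature = 65° + (-80°) = -15°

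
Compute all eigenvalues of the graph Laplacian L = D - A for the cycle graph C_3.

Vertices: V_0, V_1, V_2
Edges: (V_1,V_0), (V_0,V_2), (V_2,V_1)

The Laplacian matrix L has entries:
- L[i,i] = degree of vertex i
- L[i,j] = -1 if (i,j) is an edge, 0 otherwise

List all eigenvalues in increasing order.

The cycle graph C_n has Laplacian eigenvalues λ_k = 2 − 2cos(2πk/n), k = 0, 1, …, n−1. Here n = 3:
k=0: 2 − 2cos(0) = 0.0; k=1: 2 − 2cos(2π/3) = 3.0; k=2: 2 − 2cos(4π/3) = 3.0.
Laplacian eigenvalues (increasing order): [0.0, 3.0, 3.0]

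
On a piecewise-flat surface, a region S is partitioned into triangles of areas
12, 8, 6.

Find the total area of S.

12 + 8 + 6 = 26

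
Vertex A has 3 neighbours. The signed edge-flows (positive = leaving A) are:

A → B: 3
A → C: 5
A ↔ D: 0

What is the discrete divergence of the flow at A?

Divergence = sum of outgoing flows = 3 + 5 + 0 = 8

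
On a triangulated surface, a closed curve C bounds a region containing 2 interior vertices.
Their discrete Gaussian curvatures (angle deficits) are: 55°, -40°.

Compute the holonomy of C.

Holonomy = total enclosed curvature = 55° + (-40°) = 15°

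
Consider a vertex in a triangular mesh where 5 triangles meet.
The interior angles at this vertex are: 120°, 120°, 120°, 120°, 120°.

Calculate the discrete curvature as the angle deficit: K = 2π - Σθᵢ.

Sum of angles = 600°. K = 360° - 600° = -240° = -4π/3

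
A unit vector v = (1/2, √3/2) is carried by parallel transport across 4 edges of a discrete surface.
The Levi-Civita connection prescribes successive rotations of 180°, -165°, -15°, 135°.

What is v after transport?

Total rotation: 180° + (-165°) + (-15°) + 135° = 135°. Final vector: (-0.9659, -0.2588)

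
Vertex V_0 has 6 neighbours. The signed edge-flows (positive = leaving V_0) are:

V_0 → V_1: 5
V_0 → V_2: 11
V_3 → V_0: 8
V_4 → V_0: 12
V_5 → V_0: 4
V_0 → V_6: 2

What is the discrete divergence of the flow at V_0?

Divergence = sum of outgoing flows = 5 + 11 + (-8) + (-12) + (-4) + 2 = -6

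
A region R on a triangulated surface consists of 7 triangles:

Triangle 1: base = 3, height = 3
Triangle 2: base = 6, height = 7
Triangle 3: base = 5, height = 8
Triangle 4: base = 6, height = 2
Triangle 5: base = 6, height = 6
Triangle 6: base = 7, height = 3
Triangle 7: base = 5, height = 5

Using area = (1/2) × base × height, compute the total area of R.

(1/2)×3×3 + (1/2)×6×7 + (1/2)×5×8 + (1/2)×6×2 + (1/2)×6×6 + (1/2)×7×3 + (1/2)×5×5 = 92.5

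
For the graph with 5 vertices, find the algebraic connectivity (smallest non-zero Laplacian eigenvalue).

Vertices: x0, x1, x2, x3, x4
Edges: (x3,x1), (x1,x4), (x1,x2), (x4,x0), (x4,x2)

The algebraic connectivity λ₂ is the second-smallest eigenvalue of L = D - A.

Degrees: deg(x0) = 1, deg(x1) = 3, deg(x2) = 2, deg(x3) = 1, deg(x4) = 3.
L = D − A with rows/columns ordered (x0, x1, x2, x3, x4):
  [ 1,  0,  0,  0, -1]
  [ 0,  3, -1, -1, -1]
  [ 0, -1,  2,  0, -1]
  [ 0, -1,  0,  1,  0]
  [-1, -1, -1,  0,  3]
Characteristic polynomial: det(λI − L) = λ(λ² − 5λ + 3)(λ² − 5λ + 5).
Roots: λ = 0; (λ² − 5λ + 3) = 0 ⇒ λ = (5 ± √13)/2 ≈ 0.6972, 4.3028; (λ² − 5λ + 5) = 0 ⇒ λ = (5 ± √5)/2 ≈ 1.382, 3.618.
(Check: the roots sum (with multiplicity) to 10, matching trace L = Σdeg = 2·5 = 10.)
Laplacian eigenvalues: [0.0, 0.6972, 1.382, 3.618, 4.3028]. Algebraic connectivity (smallest non-zero eigenvalue) = 0.6972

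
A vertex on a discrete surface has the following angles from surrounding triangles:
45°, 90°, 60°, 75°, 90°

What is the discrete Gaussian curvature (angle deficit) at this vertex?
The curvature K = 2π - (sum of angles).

Sum of angles = 360°. K = 360° - 360° = 0°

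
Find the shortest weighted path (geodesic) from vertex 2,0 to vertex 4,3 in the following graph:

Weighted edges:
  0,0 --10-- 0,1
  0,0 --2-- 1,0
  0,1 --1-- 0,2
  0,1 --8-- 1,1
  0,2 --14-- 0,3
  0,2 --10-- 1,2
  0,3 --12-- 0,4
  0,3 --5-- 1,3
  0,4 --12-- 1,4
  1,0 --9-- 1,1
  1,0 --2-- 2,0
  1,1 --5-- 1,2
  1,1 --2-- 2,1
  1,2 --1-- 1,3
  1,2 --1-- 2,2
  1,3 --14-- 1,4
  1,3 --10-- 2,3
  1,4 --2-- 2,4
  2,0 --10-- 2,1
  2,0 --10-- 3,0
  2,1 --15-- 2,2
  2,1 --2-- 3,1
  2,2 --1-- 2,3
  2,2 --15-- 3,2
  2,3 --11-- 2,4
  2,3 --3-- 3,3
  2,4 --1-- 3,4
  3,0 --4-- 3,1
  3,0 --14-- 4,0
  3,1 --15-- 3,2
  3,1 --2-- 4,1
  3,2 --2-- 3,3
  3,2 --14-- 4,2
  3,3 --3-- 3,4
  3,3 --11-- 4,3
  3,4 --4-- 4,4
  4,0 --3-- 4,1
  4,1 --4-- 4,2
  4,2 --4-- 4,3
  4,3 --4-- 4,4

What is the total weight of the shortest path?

Shortest path: 2,0 → 2,1 → 3,1 → 4,1 → 4,2 → 4,3, total weight = 22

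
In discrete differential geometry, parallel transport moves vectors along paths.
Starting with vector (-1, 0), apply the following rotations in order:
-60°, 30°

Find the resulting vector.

Total rotation: (-60°) + 30° = -30°. Final vector: (-0.8660, 0.5000)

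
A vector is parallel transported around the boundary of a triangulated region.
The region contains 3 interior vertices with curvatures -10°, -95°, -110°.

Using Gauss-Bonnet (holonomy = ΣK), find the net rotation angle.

Holonomy = total enclosed curvature = (-10°) + (-95°) + (-110°) = -215°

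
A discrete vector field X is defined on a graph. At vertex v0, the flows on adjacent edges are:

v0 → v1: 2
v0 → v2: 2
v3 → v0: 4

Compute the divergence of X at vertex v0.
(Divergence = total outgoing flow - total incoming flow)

Divergence = sum of outgoing flows = 2 + 2 + (-4) = 0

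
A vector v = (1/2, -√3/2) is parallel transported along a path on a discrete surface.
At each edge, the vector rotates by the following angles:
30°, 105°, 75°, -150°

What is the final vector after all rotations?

Total rotation: 30° + 105° + 75° + (-150°) = 60°. Final vector: (1, 0)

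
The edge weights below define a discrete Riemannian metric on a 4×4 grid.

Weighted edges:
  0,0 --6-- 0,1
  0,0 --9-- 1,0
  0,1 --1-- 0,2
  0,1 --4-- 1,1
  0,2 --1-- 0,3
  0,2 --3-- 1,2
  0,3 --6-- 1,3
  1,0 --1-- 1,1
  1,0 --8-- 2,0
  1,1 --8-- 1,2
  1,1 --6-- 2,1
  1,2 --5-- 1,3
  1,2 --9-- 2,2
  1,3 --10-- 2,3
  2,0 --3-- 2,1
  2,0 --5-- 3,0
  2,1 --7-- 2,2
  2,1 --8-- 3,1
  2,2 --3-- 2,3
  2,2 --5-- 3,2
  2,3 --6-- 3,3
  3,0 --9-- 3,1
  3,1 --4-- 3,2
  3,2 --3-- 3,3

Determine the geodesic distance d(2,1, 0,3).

Shortest path: 2,1 → 1,1 → 0,1 → 0,2 → 0,3, total weight = 12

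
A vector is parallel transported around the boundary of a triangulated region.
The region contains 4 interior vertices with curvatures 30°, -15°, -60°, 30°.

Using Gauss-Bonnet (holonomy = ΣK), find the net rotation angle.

Holonomy = total enclosed curvature = 30° + (-15°) + (-60°) + 30° = -15°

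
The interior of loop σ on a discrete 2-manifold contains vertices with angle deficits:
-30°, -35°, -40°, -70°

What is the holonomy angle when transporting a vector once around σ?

Holonomy = total enclosed curvature = (-30°) + (-35°) + (-40°) + (-70°) = -175°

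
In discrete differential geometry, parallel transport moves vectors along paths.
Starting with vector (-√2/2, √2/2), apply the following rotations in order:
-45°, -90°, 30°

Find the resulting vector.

Total rotation: (-45°) + (-90°) + 30° = -105°. Final vector: (0.8660, 0.5000)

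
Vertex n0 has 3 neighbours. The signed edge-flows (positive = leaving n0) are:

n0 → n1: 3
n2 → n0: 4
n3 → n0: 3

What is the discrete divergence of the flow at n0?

Divergence = sum of outgoing flows = 3 + (-4) + (-3) = -4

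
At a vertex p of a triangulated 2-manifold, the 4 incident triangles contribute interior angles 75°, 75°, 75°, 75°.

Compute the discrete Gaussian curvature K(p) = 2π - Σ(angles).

Sum of angles = 300°. K = 360° - 300° = 60°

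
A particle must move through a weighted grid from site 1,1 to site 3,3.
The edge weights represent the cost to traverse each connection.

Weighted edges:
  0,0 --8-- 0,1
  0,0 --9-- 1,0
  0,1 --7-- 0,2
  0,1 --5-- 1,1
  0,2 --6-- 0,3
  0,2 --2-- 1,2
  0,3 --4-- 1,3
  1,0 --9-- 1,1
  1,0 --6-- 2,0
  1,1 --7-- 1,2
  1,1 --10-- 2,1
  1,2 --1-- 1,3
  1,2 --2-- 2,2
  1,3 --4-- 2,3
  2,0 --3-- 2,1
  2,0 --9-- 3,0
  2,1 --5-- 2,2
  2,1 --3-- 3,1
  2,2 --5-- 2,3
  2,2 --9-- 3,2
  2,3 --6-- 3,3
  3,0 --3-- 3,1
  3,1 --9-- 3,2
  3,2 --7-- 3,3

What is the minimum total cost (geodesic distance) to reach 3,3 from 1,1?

Shortest path: 1,1 → 1,2 → 1,3 → 2,3 → 3,3, total weight = 18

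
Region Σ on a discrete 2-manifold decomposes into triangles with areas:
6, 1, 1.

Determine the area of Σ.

6 + 1 + 1 = 8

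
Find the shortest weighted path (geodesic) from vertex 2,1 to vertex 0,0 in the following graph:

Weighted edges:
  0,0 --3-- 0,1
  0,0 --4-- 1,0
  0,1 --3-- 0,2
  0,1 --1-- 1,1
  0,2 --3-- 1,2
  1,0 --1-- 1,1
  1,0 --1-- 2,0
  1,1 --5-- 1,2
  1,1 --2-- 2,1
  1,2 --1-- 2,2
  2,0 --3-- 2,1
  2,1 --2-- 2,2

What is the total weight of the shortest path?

Shortest path: 2,1 → 1,1 → 0,1 → 0,0, total weight = 6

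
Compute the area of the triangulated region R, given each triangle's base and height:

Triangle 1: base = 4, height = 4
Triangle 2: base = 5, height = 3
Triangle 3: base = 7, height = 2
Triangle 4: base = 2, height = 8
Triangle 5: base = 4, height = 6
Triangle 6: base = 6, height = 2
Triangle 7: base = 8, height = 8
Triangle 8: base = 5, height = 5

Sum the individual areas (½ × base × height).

(1/2)×4×4 + (1/2)×5×3 + (1/2)×7×2 + (1/2)×2×8 + (1/2)×4×6 + (1/2)×6×2 + (1/2)×8×8 + (1/2)×5×5 = 93.0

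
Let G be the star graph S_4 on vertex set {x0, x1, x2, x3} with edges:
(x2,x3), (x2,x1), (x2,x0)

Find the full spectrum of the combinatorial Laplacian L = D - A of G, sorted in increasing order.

The star S_4 is the complete bipartite graph K_{1,3} (one hub of degree 3, 3 leaves of degree 1). The Laplacian spectrum of K_{p,q} is 0, p (multiplicity q−1), q (multiplicity p−1), p+q. With p = 1, q = 3: 0 once, 1 with multiplicity 2, and 4 once. (Check: trace L = sum of degrees = 6 = 2·1 + 4.)
Laplacian eigenvalues (increasing order): [0.0, 1.0, 1.0, 4.0]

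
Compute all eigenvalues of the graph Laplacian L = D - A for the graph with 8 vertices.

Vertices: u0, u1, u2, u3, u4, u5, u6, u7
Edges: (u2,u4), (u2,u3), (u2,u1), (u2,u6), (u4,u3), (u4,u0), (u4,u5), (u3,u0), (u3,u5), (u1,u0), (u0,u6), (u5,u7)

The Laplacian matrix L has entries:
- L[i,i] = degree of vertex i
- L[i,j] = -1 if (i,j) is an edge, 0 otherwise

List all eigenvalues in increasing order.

Degrees: deg(u0) = 4, deg(u1) = 2, deg(u2) = 4, deg(u3) = 4, deg(u4) = 4, deg(u5) = 3, deg(u6) = 2, deg(u7) = 1.
L = D − A with rows/columns ordered (u0, u1, u2, u3, u4, u5, u6, u7):
  [ 4, -1,  0, -1, -1,  0, -1,  0]
  [-1,  2, -1,  0,  0,  0,  0,  0]
  [ 0, -1,  4, -1, -1,  0, -1,  0]
  [-1,  0, -1,  4, -1, -1,  0,  0]
  [-1,  0, -1, -1,  4, -1,  0,  0]
  [ 0,  0,  0, -1, -1,  3,  0, -1]
  [-1,  0, -1,  0,  0,  0,  2,  0]
  [ 0,  0,  0,  0,  0, -1,  0,  1]
Characteristic polynomial: det(λI − L) = λ(λ² − 7λ + 4)(λ − 2)²(λ − 4)²(λ − 5).
Roots: λ = 0; (λ² − 7λ + 4) = 0 ⇒ λ = (7 ± √33)/2 ≈ 0.6277, 6.3723; (λ − 2) = 0 ⇒ λ = 2 (multiplicity 2); (λ − 4) = 0 ⇒ λ = 4 (multiplicity 2); (λ − 5) = 0 ⇒ λ = 5.
(Check: the roots sum (with multiplicity) to 24, matching trace L = Σdeg = 2·12 = 24.)
Laplacian eigenvalues (increasing order): [0.0, 0.6277, 2.0, 2.0, 4.0, 4.0, 5.0, 6.3723]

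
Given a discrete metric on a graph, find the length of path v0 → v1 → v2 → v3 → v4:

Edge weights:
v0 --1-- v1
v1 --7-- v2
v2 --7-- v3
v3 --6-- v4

Arc length = 1 + 7 + 7 + 6 = 21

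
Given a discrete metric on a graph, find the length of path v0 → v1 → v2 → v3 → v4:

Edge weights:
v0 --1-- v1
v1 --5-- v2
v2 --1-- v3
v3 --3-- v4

Arc length = 1 + 5 + 1 + 3 = 10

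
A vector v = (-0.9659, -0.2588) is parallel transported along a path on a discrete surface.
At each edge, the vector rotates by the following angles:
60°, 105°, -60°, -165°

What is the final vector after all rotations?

Total rotation: 60° + 105° + (-60°) + (-165°) = -60°. Final vector: (-0.7071, 0.7071)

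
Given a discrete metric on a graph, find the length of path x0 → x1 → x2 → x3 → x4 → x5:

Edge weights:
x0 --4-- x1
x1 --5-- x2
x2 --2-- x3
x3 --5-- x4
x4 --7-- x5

Arc length = 4 + 5 + 2 + 5 + 7 = 23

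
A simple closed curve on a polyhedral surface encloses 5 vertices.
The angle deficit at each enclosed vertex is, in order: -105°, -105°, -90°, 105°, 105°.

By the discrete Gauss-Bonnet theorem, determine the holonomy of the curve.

Holonomy = total enclosed curvature = (-105°) + (-105°) + (-90°) + 105° + 105° = -90°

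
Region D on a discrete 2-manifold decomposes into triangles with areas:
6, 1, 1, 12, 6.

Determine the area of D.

6 + 1 + 1 + 12 + 6 = 26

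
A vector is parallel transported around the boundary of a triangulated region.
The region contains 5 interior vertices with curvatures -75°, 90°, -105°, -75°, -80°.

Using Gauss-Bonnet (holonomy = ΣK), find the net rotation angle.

Holonomy = total enclosed curvature = (-75°) + 90° + (-105°) + (-75°) + (-80°) = -245°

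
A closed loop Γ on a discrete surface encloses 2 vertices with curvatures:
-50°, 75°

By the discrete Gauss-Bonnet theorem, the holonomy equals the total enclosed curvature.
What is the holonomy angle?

Holonomy = total enclosed curvature = (-50°) + 75° = 25°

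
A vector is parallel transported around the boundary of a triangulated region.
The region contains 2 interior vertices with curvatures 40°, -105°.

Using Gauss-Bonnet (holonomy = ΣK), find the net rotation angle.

Holonomy = total enclosed curvature = 40° + (-105°) = -65°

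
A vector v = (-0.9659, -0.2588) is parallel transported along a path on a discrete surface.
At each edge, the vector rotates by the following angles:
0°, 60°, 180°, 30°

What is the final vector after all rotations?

Total rotation: 0° + 60° + 180° + 30° = 270° ≡ -90° (mod 360°). Final vector: (-0.2588, 0.9659)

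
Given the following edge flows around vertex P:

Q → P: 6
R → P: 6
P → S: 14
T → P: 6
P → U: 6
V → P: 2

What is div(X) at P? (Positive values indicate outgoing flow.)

Divergence = sum of outgoing flows = (-6) + (-6) + 14 + (-6) + 6 + (-2) = 0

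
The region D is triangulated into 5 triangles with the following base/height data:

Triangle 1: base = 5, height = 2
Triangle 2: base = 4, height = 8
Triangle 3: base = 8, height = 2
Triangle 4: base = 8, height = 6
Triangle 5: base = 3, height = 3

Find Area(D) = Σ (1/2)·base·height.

(1/2)×5×2 + (1/2)×4×8 + (1/2)×8×2 + (1/2)×8×6 + (1/2)×3×3 = 57.5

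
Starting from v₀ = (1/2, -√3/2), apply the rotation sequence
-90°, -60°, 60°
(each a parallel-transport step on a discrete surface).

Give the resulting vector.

Total rotation: (-90°) + (-60°) + 60° = -90°. Final vector: (-0.8660, -0.5000)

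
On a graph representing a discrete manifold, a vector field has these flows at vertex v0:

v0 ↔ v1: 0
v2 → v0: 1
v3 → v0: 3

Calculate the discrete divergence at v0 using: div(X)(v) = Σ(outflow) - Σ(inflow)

Divergence = sum of outgoing flows = 0 + (-1) + (-3) = -4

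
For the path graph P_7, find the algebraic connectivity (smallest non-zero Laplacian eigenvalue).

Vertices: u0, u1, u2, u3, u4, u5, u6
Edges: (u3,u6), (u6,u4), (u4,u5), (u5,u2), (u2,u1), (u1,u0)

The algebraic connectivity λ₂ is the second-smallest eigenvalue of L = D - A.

The path graph P_n has Laplacian eigenvalues λ_k = 2 − 2cos(kπ/n), k = 0, 1, …, n−1. Here n = 7:
k=0: 2 − 2cos(0) = 0.0; k=1: 2 − 2cos(π/7) = 0.1981; k=2: 2 − 2cos(2π/7) = 0.753; k=3: 2 − 2cos(3π/7) = 1.555; k=4: 2 − 2cos(4π/7) = 2.445; k=5: 2 − 2cos(5π/7) = 3.247; k=6: 2 − 2cos(6π/7) = 3.8019.
Laplacian eigenvalues: [0.0, 0.1981, 0.753, 1.555, 2.445, 3.247, 3.8019]. Algebraic connectivity (smallest non-zero eigenvalue) = 0.1981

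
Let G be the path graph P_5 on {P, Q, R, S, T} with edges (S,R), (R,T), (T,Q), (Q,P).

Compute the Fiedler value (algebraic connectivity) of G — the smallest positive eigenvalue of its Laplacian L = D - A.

The path graph P_n has Laplacian eigenvalues λ_k = 2 − 2cos(kπ/n), k = 0, 1, …, n−1. Here n = 5:
k=0: 2 − 2cos(0) = 0.0; k=1: 2 − 2cos(π/5) = 0.382; k=2: 2 − 2cos(2π/5) = 1.382; k=3: 2 − 2cos(3π/5) = 2.618; k=4: 2 − 2cos(4π/5) = 3.618.
Laplacian eigenvalues: [0.0, 0.382, 1.382, 2.618, 3.618]. Algebraic connectivity (smallest non-zero eigenvalue) = 0.382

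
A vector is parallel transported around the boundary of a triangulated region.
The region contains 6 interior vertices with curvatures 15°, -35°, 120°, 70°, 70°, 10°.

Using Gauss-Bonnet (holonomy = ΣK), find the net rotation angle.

Holonomy = total enclosed curvature = 15° + (-35°) + 120° + 70° + 70° + 10° = 250°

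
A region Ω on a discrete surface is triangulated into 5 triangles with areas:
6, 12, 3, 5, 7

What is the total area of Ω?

6 + 12 + 3 + 5 + 7 = 33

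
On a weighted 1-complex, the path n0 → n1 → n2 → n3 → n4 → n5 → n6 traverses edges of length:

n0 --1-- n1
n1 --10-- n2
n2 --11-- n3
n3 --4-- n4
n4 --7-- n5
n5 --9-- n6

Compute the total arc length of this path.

Arc length = 1 + 10 + 11 + 4 + 7 + 9 = 42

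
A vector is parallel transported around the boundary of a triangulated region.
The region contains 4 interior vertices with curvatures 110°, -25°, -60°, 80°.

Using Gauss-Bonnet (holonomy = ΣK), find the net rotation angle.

Holonomy = total enclosed curvature = 110° + (-25°) + (-60°) + 80° = 105°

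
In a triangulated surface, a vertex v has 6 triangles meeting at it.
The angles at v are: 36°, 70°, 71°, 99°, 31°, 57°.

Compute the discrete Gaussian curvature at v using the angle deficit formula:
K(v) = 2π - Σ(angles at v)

Sum of angles = 364°. K = 360° - 364° = -4° = -π/45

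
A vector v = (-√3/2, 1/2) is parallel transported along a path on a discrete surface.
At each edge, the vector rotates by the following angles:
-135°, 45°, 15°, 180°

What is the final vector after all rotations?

Total rotation: (-135°) + 45° + 15° + 180° = 105°. Final vector: (-0.2588, -0.9659)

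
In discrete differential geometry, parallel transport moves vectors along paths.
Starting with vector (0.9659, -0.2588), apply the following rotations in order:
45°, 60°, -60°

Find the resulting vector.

Total rotation: 45° + 60° + (-60°) = 45°. Final vector: (0.8660, 0.5000)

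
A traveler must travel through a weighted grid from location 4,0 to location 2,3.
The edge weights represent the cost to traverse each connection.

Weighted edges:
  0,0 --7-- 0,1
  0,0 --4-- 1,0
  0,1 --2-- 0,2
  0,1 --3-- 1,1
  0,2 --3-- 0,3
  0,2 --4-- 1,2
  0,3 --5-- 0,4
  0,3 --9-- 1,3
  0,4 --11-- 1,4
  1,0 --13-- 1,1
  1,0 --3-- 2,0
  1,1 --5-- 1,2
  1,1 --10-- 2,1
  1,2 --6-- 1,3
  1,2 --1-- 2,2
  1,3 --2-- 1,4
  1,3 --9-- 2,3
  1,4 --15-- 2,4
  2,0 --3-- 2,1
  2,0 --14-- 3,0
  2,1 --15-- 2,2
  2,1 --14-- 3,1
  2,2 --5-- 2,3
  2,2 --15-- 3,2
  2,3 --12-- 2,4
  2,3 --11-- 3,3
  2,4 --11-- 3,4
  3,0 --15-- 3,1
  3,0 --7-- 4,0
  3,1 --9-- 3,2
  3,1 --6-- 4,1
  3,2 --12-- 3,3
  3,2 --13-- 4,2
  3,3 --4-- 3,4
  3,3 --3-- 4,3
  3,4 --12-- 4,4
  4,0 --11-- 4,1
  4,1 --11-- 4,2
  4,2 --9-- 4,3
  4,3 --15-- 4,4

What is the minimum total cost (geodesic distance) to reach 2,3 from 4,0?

Shortest path: 4,0 → 3,0 → 2,0 → 2,1 → 2,2 → 2,3, total weight = 44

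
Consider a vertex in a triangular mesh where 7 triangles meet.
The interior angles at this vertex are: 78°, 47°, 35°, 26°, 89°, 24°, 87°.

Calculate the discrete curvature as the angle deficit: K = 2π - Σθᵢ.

Sum of angles = 386°. K = 360° - 386° = -26° = -13π/90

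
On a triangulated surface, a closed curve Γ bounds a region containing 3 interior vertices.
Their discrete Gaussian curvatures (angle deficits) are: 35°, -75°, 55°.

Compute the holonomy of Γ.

Holonomy = total enclosed curvature = 35° + (-75°) + 55° = 15°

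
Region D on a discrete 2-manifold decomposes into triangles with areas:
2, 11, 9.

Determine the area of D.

2 + 11 + 9 = 22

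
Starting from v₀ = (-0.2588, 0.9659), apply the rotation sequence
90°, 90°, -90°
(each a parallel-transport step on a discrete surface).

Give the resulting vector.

Total rotation: 90° + 90° + (-90°) = 90°. Final vector: (-0.9659, -0.2588)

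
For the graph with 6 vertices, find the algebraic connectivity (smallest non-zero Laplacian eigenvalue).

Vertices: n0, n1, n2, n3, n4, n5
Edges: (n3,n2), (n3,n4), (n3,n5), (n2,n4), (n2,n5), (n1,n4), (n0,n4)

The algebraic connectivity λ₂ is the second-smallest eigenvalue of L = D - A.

Degrees: deg(n0) = 1, deg(n1) = 1, deg(n2) = 3, deg(n3) = 3, deg(n4) = 4, deg(n5) = 2.
L = D − A with rows/columns ordered (n0, n1, n2, n3, n4, n5):
  [ 1,  0,  0,  0, -1,  0]
  [ 0,  1,  0,  0, -1,  0]
  [ 0,  0,  3, -1, -1, -1]
  [ 0,  0, -1,  3, -1, -1]
  [-1, -1, -1, -1,  4,  0]
  [ 0,  0, -1, -1,  0,  2]
Characteristic polynomial: det(λI − L) = λ(λ² − 6λ + 4)(λ − 1)(λ − 3)(λ − 4).
Roots: λ = 0; (λ² − 6λ + 4) = 0 ⇒ λ = 3 ± √5 ≈ 0.7639, 5.2361; (λ − 1) = 0 ⇒ λ = 1; (λ − 3) = 0 ⇒ λ = 3; (λ − 4) = 0 ⇒ λ = 4.
(Check: the roots sum (with multiplicity) to 14, matching trace L = Σdeg = 2·7 = 14.)
Laplacian eigenvalues: [0.0, 0.7639, 1.0, 3.0, 4.0, 5.2361]. Algebraic connectivity (smallest non-zero eigenvalue) = 0.7639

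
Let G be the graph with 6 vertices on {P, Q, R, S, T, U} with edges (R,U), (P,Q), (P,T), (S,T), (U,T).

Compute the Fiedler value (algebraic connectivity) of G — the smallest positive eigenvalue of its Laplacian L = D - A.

Degrees: deg(P) = 2, deg(Q) = 1, deg(R) = 1, deg(S) = 1, deg(T) = 3, deg(U) = 2.
L = D − A with rows/columns ordered (P, Q, R, S, T, U):
  [ 2, -1,  0,  0, -1,  0]
  [-1,  1,  0,  0,  0,  0]
  [ 0,  0,  1,  0,  0, -1]
  [ 0,  0,  0,  1, -1,  0]
  [-1,  0,  0, -1,  3, -1]
  [ 0,  0, -1,  0, -1,  2]
Characteristic polynomial: det(λI − L) = λ(λ² − 3λ + 1)(λ² − 5λ + 3)(λ − 2).
Roots: λ = 0; (λ² − 3λ + 1) = 0 ⇒ λ = (3 ± √5)/2 ≈ 0.382, 2.618; (λ² − 5λ + 3) = 0 ⇒ λ = (5 ± √13)/2 ≈ 0.6972, 4.3028; (λ − 2) = 0 ⇒ λ = 2.
(Check: the roots sum (with multiplicity) to 10, matching trace L = Σdeg = 2·5 = 10.)
Laplacian eigenvalues: [0.0, 0.382, 0.6972, 2.0, 2.618, 4.3028]. Algebraic connectivity (smallest non-zero eigenvalue) = 0.382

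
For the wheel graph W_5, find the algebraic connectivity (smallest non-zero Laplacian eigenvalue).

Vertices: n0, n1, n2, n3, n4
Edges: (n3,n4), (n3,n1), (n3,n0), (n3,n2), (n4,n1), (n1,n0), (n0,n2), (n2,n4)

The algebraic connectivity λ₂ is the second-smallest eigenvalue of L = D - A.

The wheel W_5 is the join K_1 ∨ C_4 (a hub joined to every vertex of a cycle of length 4). For a join G ∨ H (G on p vertices, H on q vertices) the Laplacian spectrum is 0, p+q, the eigenvalues of L(G) other than one 0 each shifted by +q, and the eigenvalues of L(H) other than one 0 each shifted by +p. With G = K_1 (p = 1, nothing left after dropping its 0) and H = C_4 (q = 4, eigenvalues 2 − 2cos(2πk/4), k = 0, …, 3; drop k = 0), the spectrum of W_5 is 0, 5, and 1 + (2 − 2cos(2πk/4)) = 3 − 2cos(2πk/4) for k = 1, …, 3:
k=1: 3 − 2cos(π/2) = 3.0; k=2: 3 − 2cos(π) = 5.0; k=3: 3 − 2cos(3π/2) = 3.0.
Laplacian eigenvalues: [0.0, 3.0, 3.0, 5.0, 5.0]. Algebraic connectivity (smallest non-zero eigenvalue) = 3.0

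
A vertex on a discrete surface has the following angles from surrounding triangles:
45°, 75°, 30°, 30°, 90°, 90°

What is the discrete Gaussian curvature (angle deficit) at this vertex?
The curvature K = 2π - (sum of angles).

Sum of angles = 360°. K = 360° - 360° = 0°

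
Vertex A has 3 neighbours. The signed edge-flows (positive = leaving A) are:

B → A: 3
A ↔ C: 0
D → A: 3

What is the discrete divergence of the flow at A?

Divergence = sum of outgoing flows = (-3) + 0 + (-3) = -6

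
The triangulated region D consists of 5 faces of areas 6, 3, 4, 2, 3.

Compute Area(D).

6 + 3 + 4 + 2 + 3 = 18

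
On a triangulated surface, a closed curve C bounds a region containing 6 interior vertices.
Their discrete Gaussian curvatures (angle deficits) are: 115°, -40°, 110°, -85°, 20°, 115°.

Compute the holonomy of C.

Holonomy = total enclosed curvature = 115° + (-40°) + 110° + (-85°) + 20° + 115° = 235°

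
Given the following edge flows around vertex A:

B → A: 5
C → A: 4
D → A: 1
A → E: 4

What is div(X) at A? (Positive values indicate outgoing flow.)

Divergence = sum of outgoing flows = (-5) + (-4) + (-1) + 4 = -6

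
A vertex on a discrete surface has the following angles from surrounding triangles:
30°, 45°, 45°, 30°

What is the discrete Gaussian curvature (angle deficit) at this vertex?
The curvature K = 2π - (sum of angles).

Sum of angles = 150°. K = 360° - 150° = 210° = 7π/6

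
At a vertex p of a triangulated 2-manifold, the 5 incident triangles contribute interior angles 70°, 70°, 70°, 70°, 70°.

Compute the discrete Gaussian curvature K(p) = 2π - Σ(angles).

Sum of angles = 350°. K = 360° - 350° = 10°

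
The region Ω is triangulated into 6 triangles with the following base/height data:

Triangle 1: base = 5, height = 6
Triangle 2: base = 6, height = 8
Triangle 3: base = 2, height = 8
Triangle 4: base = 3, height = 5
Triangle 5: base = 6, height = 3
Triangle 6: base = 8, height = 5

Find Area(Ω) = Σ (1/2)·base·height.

(1/2)×5×6 + (1/2)×6×8 + (1/2)×2×8 + (1/2)×3×5 + (1/2)×6×3 + (1/2)×8×5 = 83.5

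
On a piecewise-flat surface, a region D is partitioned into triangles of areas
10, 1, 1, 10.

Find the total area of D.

10 + 1 + 1 + 10 = 22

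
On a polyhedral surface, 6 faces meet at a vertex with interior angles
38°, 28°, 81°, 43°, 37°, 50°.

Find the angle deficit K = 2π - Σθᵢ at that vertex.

Sum of angles = 277°. K = 360° - 277° = 83° = 83π/180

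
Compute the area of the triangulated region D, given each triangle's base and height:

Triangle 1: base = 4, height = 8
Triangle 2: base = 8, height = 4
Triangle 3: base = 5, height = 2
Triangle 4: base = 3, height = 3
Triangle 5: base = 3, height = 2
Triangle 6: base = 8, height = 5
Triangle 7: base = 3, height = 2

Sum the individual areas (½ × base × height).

(1/2)×4×8 + (1/2)×8×4 + (1/2)×5×2 + (1/2)×3×3 + (1/2)×3×2 + (1/2)×8×5 + (1/2)×3×2 = 67.5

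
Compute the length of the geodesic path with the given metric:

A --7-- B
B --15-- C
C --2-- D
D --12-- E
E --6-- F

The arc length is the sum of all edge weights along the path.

Arc length = 7 + 15 + 2 + 12 + 6 = 42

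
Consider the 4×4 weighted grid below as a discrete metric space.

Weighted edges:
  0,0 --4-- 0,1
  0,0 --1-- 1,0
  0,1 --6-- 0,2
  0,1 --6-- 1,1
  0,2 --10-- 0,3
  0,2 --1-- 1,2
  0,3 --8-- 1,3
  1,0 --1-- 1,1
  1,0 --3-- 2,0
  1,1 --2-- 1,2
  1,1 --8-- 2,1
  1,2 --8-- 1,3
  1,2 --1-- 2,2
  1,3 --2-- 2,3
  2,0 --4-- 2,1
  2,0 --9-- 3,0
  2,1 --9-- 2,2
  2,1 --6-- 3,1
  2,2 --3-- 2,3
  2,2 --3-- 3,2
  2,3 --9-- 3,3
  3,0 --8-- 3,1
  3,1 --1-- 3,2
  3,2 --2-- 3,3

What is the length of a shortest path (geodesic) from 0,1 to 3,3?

Shortest path: 0,1 → 0,2 → 1,2 → 2,2 → 3,2 → 3,3, total weight = 13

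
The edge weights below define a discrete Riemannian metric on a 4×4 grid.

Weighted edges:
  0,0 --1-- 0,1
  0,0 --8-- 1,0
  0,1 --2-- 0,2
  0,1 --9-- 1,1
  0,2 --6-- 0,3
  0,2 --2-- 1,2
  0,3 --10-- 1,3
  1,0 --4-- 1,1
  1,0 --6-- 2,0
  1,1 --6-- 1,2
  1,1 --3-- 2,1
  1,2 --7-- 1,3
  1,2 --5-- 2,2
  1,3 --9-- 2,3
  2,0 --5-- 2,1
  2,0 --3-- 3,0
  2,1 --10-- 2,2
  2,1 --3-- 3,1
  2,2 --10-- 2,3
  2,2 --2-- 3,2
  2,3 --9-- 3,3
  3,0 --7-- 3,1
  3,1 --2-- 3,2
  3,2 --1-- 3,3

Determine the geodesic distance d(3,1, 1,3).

Shortest path: 3,1 → 3,2 → 2,2 → 1,2 → 1,3, total weight = 16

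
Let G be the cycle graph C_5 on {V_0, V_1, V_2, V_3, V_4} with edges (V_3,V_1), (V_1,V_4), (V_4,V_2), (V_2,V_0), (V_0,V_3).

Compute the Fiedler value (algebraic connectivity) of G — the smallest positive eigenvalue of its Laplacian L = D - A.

The cycle graph C_n has Laplacian eigenvalues λ_k = 2 − 2cos(2πk/n), k = 0, 1, …, n−1. Here n = 5:
k=0: 2 − 2cos(0) = 0.0; k=1: 2 − 2cos(2π/5) = 1.382; k=2: 2 − 2cos(4π/5) = 3.618; k=3: 2 − 2cos(6π/5) = 3.618; k=4: 2 − 2cos(8π/5) = 1.382.
Laplacian eigenvalues: [0.0, 1.382, 1.382, 3.618, 3.618]. Algebraic connectivity (smallest non-zero eigenvalue) = 1.382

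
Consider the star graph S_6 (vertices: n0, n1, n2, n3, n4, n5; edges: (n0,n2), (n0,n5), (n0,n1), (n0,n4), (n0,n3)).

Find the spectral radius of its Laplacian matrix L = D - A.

The star S_6 is the complete bipartite graph K_{1,5} (one hub of degree 5, 5 leaves of degree 1). The Laplacian spectrum of K_{p,q} is 0, p (multiplicity q−1), q (multiplicity p−1), p+q. With p = 1, q = 5: 0 once, 1 with multiplicity 4, and 6 once. (Check: trace L = sum of degrees = 10 = 4·1 + 6.)
Laplacian eigenvalues: [0.0, 1.0, 1.0, 1.0, 1.0, 6.0]. Largest eigenvalue (spectral radius) = 6.0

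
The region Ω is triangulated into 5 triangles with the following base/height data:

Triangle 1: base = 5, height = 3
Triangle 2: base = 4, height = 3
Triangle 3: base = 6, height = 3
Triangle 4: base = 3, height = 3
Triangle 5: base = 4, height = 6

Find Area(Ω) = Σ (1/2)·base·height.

(1/2)×5×3 + (1/2)×4×3 + (1/2)×6×3 + (1/2)×3×3 + (1/2)×4×6 = 39.0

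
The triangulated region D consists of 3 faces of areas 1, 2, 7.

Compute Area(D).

1 + 2 + 7 = 10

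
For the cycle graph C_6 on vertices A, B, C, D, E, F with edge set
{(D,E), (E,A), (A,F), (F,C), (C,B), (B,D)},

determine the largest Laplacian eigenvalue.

The cycle graph C_n has Laplacian eigenvalues λ_k = 2 − 2cos(2πk/n), k = 0, 1, …, n−1. Here n = 6:
k=0: 2 − 2cos(0) = 0.0; k=1: 2 − 2cos(π/3) = 1.0; k=2: 2 − 2cos(2π/3) = 3.0; k=3: 2 − 2cos(π) = 4.0; k=4: 2 − 2cos(4π/3) = 3.0; k=5: 2 − 2cos(5π/3) = 1.0.
Laplacian eigenvalues: [0.0, 1.0, 1.0, 3.0, 3.0, 4.0]. Largest eigenvalue (spectral radius) = 4.0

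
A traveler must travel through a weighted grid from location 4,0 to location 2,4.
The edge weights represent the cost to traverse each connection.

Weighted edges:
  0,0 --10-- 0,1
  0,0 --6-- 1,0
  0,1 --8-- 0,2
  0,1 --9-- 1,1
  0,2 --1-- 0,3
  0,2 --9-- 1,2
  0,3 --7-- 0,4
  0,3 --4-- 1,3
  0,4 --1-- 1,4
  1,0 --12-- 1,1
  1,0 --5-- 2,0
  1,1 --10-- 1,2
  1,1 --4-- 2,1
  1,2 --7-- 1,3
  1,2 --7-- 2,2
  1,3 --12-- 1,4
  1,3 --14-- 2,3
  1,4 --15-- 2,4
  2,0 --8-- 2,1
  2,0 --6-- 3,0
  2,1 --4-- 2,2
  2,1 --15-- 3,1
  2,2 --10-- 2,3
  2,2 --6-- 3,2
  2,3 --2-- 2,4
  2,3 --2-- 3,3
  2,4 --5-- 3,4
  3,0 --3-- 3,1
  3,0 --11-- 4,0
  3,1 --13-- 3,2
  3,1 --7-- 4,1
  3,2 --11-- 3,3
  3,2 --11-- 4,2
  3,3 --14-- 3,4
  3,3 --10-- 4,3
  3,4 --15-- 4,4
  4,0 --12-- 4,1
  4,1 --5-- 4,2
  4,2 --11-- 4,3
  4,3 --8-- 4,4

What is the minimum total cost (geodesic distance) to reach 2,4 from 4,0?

Shortest path: 4,0 → 3,0 → 2,0 → 2,1 → 2,2 → 2,3 → 2,4, total weight = 41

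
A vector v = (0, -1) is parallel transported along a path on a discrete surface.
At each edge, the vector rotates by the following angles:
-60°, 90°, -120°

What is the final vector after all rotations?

Total rotation: (-60°) + 90° + (-120°) = -90°. Final vector: (-1, 0)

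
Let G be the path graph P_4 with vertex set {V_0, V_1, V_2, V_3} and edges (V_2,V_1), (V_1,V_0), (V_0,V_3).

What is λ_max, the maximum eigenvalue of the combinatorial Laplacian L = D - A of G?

The path graph P_n has Laplacian eigenvalues λ_k = 2 − 2cos(kπ/n), k = 0, 1, …, n−1. Here n = 4:
k=0: 2 − 2cos(0) = 0.0; k=1: 2 − 2cos(π/4) = 0.5858; k=2: 2 − 2cos(π/2) = 2.0; k=3: 2 − 2cos(3π/4) = 3.4142.
Laplacian eigenvalues: [0.0, 0.5858, 2.0, 3.4142]. Largest eigenvalue (spectral radius) = 3.4142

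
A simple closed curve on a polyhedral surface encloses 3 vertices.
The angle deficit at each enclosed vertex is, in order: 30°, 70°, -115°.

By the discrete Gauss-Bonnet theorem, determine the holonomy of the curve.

Holonomy = total enclosed curvature = 30° + 70° + (-115°) = -15°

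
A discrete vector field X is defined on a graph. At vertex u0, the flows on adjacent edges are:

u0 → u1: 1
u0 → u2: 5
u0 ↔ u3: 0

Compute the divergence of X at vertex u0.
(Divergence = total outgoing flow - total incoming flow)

Divergence = sum of outgoing flows = 1 + 5 + 0 = 6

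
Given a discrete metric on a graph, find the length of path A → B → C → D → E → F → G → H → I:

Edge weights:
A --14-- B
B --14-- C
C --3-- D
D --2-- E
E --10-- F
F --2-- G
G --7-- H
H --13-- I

Arc length = 14 + 14 + 3 + 2 + 10 + 2 + 7 + 13 = 65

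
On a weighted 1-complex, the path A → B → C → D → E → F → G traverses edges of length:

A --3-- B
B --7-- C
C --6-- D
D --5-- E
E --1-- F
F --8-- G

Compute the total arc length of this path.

Arc length = 3 + 7 + 6 + 5 + 1 + 8 = 30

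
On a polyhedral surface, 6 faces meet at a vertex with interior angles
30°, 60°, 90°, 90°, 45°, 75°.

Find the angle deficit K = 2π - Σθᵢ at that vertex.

Sum of angles = 390°. K = 360° - 390° = -30° = -π/6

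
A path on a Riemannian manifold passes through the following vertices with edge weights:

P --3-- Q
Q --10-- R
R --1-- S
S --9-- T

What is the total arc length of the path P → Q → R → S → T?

Arc length = 3 + 10 + 1 + 9 = 23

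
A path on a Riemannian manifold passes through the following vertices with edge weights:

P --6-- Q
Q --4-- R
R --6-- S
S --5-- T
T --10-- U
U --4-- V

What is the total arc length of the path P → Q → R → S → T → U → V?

Arc length = 6 + 4 + 6 + 5 + 10 + 4 = 35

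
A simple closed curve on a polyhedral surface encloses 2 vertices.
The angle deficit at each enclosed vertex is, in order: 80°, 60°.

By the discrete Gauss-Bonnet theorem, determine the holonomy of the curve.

Holonomy = total enclosed curvature = 80° + 60° = 140°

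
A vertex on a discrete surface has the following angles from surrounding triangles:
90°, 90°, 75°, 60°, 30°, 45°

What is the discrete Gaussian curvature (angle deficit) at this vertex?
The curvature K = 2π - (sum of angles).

Sum of angles = 390°. K = 360° - 390° = -30°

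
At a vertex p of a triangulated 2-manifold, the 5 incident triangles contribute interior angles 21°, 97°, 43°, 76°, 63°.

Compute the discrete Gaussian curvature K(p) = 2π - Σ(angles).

Sum of angles = 300°. K = 360° - 300° = 60° = π/3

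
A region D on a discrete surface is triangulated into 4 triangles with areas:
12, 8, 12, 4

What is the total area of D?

12 + 8 + 12 + 4 = 36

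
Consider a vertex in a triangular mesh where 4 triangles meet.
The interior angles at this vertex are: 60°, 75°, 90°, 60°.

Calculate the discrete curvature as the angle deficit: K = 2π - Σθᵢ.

Sum of angles = 285°. K = 360° - 285° = 75°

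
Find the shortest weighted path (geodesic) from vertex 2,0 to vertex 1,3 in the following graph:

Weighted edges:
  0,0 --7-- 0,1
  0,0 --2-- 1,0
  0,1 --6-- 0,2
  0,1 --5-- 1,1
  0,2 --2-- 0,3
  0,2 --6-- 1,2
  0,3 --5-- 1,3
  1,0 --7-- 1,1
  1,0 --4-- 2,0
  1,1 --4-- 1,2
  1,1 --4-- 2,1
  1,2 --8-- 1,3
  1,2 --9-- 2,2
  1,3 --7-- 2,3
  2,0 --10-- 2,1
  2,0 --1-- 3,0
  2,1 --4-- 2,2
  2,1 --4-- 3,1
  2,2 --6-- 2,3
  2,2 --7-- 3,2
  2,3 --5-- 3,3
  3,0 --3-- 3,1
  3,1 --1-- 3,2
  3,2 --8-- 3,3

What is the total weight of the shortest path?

Shortest path: 2,0 → 1,0 → 1,1 → 1,2 → 1,3, total weight = 23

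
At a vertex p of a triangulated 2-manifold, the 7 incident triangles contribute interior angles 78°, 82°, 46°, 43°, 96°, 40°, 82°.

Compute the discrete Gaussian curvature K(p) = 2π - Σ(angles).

Sum of angles = 467°. K = 360° - 467° = -107° = -107π/180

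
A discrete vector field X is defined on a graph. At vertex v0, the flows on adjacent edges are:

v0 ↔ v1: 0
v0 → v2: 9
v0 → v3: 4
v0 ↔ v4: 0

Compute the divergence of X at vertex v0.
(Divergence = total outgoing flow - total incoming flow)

Divergence = sum of outgoing flows = 0 + 9 + 4 + 0 = 13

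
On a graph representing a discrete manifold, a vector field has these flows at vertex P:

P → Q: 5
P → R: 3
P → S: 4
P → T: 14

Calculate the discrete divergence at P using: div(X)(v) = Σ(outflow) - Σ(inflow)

Divergence = sum of outgoing flows = 5 + 3 + 4 + 14 = 26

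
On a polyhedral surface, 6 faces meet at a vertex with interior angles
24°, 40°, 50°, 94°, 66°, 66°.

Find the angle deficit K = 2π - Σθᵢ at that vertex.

Sum of angles = 340°. K = 360° - 340° = 20° = π/9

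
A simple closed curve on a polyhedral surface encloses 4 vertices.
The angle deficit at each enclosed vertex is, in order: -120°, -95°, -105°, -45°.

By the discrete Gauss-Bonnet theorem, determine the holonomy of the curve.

Holonomy = total enclosed curvature = (-120°) + (-95°) + (-105°) + (-45°) = -365°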